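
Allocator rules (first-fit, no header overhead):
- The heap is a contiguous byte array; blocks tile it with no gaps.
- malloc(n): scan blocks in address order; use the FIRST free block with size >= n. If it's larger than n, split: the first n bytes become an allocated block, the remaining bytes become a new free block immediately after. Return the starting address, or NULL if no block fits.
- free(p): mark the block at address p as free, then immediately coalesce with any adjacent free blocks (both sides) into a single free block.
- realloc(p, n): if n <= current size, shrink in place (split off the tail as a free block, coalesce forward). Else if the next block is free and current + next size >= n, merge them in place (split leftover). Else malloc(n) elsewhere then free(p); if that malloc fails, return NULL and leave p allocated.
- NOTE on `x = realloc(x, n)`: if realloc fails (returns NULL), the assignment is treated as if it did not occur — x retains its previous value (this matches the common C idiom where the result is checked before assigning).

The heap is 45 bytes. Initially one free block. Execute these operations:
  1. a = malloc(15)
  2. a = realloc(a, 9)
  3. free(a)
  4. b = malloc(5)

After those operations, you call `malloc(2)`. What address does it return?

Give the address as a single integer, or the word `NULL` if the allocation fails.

Op 1: a = malloc(15) -> a = 0; heap: [0-14 ALLOC][15-44 FREE]
Op 2: a = realloc(a, 9) -> a = 0; heap: [0-8 ALLOC][9-44 FREE]
Op 3: free(a) -> (freed a); heap: [0-44 FREE]
Op 4: b = malloc(5) -> b = 0; heap: [0-4 ALLOC][5-44 FREE]
malloc(2): first-fit scan over [0-4 ALLOC][5-44 FREE] -> 5

Answer: 5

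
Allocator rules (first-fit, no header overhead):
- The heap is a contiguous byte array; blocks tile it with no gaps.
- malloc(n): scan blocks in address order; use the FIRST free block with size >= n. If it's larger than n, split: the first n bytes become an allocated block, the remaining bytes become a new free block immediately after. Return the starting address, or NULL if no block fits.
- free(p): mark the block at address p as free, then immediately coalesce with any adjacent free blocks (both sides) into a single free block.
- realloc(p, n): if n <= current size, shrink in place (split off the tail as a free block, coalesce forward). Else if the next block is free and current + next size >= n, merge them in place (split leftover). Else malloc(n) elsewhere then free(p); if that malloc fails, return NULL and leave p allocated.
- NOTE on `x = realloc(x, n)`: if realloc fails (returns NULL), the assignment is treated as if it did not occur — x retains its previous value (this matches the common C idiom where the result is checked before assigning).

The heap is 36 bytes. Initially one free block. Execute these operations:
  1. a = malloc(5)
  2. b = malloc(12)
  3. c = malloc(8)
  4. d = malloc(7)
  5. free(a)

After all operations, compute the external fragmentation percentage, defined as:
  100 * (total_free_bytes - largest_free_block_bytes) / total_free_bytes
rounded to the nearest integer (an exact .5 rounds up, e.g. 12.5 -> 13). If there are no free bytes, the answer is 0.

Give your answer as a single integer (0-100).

Answer: 44

Derivation:
Op 1: a = malloc(5) -> a = 0; heap: [0-4 ALLOC][5-35 FREE]
Op 2: b = malloc(12) -> b = 5; heap: [0-4 ALLOC][5-16 ALLOC][17-35 FREE]
Op 3: c = malloc(8) -> c = 17; heap: [0-4 ALLOC][5-16 ALLOC][17-24 ALLOC][25-35 FREE]
Op 4: d = malloc(7) -> d = 25; heap: [0-4 ALLOC][5-16 ALLOC][17-24 ALLOC][25-31 ALLOC][32-35 FREE]
Op 5: free(a) -> (freed a); heap: [0-4 FREE][5-16 ALLOC][17-24 ALLOC][25-31 ALLOC][32-35 FREE]
Free blocks: [5 4] total_free=9 largest=5 -> 100*(9-5)/9 = 400/9 ≈ 44.444 -> rounds to 44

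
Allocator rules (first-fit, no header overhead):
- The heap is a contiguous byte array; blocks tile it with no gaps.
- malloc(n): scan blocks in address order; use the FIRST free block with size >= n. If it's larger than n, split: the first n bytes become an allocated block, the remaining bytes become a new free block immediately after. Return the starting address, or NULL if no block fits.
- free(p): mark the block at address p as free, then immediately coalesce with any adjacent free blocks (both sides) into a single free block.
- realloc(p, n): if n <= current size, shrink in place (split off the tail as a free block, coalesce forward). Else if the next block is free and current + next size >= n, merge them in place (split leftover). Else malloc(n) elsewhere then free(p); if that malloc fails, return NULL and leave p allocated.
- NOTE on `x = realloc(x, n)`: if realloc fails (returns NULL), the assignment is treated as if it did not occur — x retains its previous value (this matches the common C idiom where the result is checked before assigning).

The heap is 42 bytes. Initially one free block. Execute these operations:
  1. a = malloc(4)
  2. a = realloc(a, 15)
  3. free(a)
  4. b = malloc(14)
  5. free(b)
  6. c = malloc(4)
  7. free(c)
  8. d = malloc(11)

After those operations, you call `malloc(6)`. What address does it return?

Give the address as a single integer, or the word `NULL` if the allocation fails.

Op 1: a = malloc(4) -> a = 0; heap: [0-3 ALLOC][4-41 FREE]
Op 2: a = realloc(a, 15) -> a = 0; heap: [0-14 ALLOC][15-41 FREE]
Op 3: free(a) -> (freed a); heap: [0-41 FREE]
Op 4: b = malloc(14) -> b = 0; heap: [0-13 ALLOC][14-41 FREE]
Op 5: free(b) -> (freed b); heap: [0-41 FREE]
Op 6: c = malloc(4) -> c = 0; heap: [0-3 ALLOC][4-41 FREE]
Op 7: free(c) -> (freed c); heap: [0-41 FREE]
Op 8: d = malloc(11) -> d = 0; heap: [0-10 ALLOC][11-41 FREE]
malloc(6): first-fit scan over [0-10 ALLOC][11-41 FREE] -> 11

Answer: 11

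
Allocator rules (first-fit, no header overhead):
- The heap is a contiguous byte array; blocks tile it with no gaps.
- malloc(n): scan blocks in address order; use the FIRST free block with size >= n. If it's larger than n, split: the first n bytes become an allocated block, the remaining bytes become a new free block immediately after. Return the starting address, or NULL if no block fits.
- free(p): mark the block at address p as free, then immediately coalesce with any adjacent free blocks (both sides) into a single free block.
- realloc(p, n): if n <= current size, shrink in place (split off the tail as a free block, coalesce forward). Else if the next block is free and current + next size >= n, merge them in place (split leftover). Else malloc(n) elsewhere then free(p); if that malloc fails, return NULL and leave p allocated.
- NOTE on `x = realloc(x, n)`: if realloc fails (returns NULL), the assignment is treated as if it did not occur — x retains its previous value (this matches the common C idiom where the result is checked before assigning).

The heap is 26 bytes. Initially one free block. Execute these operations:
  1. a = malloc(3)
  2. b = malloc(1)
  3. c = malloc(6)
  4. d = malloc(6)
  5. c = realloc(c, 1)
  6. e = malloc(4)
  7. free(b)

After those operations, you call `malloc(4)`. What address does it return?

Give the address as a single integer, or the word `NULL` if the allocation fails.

Op 1: a = malloc(3) -> a = 0; heap: [0-2 ALLOC][3-25 FREE]
Op 2: b = malloc(1) -> b = 3; heap: [0-2 ALLOC][3-3 ALLOC][4-25 FREE]
Op 3: c = malloc(6) -> c = 4; heap: [0-2 ALLOC][3-3 ALLOC][4-9 ALLOC][10-25 FREE]
Op 4: d = malloc(6) -> d = 10; heap: [0-2 ALLOC][3-3 ALLOC][4-9 ALLOC][10-15 ALLOC][16-25 FREE]
Op 5: c = realloc(c, 1) -> c = 4; heap: [0-2 ALLOC][3-3 ALLOC][4-4 ALLOC][5-9 FREE][10-15 ALLOC][16-25 FREE]
Op 6: e = malloc(4) -> e = 5; heap: [0-2 ALLOC][3-3 ALLOC][4-4 ALLOC][5-8 ALLOC][9-9 FREE][10-15 ALLOC][16-25 FREE]
Op 7: free(b) -> (freed b); heap: [0-2 ALLOC][3-3 FREE][4-4 ALLOC][5-8 ALLOC][9-9 FREE][10-15 ALLOC][16-25 FREE]
malloc(4): first-fit scan over [0-2 ALLOC][3-3 FREE][4-4 ALLOC][5-8 ALLOC][9-9 FREE][10-15 ALLOC][16-25 FREE] -> 16

Answer: 16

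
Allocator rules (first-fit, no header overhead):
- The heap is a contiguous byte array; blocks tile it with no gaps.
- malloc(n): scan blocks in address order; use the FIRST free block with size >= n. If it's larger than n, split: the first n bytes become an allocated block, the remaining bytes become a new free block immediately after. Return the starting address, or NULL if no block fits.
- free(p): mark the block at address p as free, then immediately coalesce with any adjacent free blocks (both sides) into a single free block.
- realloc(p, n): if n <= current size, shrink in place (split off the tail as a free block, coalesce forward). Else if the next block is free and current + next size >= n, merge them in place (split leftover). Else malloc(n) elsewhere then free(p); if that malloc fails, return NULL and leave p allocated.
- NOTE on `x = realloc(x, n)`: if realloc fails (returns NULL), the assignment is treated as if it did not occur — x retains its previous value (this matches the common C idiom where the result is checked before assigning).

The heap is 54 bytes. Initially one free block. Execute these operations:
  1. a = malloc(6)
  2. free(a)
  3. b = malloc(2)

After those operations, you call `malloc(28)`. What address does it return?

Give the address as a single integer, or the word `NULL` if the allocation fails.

Op 1: a = malloc(6) -> a = 0; heap: [0-5 ALLOC][6-53 FREE]
Op 2: free(a) -> (freed a); heap: [0-53 FREE]
Op 3: b = malloc(2) -> b = 0; heap: [0-1 ALLOC][2-53 FREE]
malloc(28): first-fit scan over [0-1 ALLOC][2-53 FREE] -> 2

Answer: 2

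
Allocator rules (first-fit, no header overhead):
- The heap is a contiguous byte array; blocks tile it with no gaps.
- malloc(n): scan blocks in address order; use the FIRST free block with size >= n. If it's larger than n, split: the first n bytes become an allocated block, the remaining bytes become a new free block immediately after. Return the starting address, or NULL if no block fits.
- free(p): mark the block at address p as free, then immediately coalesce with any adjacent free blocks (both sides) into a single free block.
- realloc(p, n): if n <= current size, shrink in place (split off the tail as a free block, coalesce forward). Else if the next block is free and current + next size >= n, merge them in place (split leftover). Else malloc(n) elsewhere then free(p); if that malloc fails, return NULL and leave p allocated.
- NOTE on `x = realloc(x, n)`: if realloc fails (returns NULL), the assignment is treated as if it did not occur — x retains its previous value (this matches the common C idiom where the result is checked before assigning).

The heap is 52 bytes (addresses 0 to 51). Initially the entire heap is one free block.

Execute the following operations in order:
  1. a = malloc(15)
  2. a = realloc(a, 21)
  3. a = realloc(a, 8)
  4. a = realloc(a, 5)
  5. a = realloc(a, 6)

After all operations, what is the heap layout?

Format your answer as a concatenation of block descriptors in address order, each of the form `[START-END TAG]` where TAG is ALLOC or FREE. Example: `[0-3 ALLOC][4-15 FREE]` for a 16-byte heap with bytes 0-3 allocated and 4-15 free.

Answer: [0-5 ALLOC][6-51 FREE]

Derivation:
Op 1: a = malloc(15) -> a = 0; heap: [0-14 ALLOC][15-51 FREE]
Op 2: a = realloc(a, 21) -> a = 0; heap: [0-20 ALLOC][21-51 FREE]
Op 3: a = realloc(a, 8) -> a = 0; heap: [0-7 ALLOC][8-51 FREE]
Op 4: a = realloc(a, 5) -> a = 0; heap: [0-4 ALLOC][5-51 FREE]
Op 5: a = realloc(a, 6) -> a = 0; heap: [0-5 ALLOC][6-51 FREE]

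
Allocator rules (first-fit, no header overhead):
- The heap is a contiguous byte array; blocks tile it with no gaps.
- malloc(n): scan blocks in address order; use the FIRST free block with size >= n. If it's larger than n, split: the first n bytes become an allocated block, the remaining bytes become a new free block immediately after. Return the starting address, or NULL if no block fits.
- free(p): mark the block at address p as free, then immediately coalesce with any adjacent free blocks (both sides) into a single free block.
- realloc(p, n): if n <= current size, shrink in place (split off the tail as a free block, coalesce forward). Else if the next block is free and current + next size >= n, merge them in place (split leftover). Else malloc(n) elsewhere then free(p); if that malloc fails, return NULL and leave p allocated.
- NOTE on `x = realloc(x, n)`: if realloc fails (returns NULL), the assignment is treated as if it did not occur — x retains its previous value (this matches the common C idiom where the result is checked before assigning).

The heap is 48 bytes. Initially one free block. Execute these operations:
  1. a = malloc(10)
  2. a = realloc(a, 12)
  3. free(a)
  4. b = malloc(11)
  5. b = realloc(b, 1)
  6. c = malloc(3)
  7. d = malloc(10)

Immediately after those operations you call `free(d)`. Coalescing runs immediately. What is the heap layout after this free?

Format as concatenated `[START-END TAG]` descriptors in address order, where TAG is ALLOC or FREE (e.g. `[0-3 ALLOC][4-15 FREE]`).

Op 1: a = malloc(10) -> a = 0; heap: [0-9 ALLOC][10-47 FREE]
Op 2: a = realloc(a, 12) -> a = 0; heap: [0-11 ALLOC][12-47 FREE]
Op 3: free(a) -> (freed a); heap: [0-47 FREE]
Op 4: b = malloc(11) -> b = 0; heap: [0-10 ALLOC][11-47 FREE]
Op 5: b = realloc(b, 1) -> b = 0; heap: [0-0 ALLOC][1-47 FREE]
Op 6: c = malloc(3) -> c = 1; heap: [0-0 ALLOC][1-3 ALLOC][4-47 FREE]
Op 7: d = malloc(10) -> d = 4; heap: [0-0 ALLOC][1-3 ALLOC][4-13 ALLOC][14-47 FREE]
free(d): d = 4 -> block [4-13 ALLOC]; mark free, coalesce with adjacent free neighbors -> [0-0 ALLOC][1-3 ALLOC][4-47 FREE]

Answer: [0-0 ALLOC][1-3 ALLOC][4-47 FREE]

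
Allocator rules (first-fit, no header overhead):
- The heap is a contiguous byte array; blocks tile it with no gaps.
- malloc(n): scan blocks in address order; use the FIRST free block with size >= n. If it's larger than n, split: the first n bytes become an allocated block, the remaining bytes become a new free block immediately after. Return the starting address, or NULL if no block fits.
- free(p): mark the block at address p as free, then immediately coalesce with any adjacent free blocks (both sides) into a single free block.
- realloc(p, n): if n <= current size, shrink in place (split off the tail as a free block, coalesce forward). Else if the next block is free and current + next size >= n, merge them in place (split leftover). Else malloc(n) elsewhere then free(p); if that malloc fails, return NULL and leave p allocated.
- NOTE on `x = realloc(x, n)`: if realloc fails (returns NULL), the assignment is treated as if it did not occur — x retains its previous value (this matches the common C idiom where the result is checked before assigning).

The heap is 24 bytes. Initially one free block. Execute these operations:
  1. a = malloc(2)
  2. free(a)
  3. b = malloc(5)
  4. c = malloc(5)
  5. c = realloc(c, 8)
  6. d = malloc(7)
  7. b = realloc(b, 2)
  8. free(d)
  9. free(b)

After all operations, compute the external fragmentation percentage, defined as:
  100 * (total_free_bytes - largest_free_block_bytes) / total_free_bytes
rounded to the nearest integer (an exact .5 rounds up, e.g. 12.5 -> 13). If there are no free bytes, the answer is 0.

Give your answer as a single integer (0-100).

Op 1: a = malloc(2) -> a = 0; heap: [0-1 ALLOC][2-23 FREE]
Op 2: free(a) -> (freed a); heap: [0-23 FREE]
Op 3: b = malloc(5) -> b = 0; heap: [0-4 ALLOC][5-23 FREE]
Op 4: c = malloc(5) -> c = 5; heap: [0-4 ALLOC][5-9 ALLOC][10-23 FREE]
Op 5: c = realloc(c, 8) -> c = 5; heap: [0-4 ALLOC][5-12 ALLOC][13-23 FREE]
Op 6: d = malloc(7) -> d = 13; heap: [0-4 ALLOC][5-12 ALLOC][13-19 ALLOC][20-23 FREE]
Op 7: b = realloc(b, 2) -> b = 0; heap: [0-1 ALLOC][2-4 FREE][5-12 ALLOC][13-19 ALLOC][20-23 FREE]
Op 8: free(d) -> (freed d); heap: [0-1 ALLOC][2-4 FREE][5-12 ALLOC][13-23 FREE]
Op 9: free(b) -> (freed b); heap: [0-4 FREE][5-12 ALLOC][13-23 FREE]
Free blocks: [5 11] total_free=16 largest=11 -> 100*(16-11)/16 = 500/16 = 31.25 -> rounds to 31

Answer: 31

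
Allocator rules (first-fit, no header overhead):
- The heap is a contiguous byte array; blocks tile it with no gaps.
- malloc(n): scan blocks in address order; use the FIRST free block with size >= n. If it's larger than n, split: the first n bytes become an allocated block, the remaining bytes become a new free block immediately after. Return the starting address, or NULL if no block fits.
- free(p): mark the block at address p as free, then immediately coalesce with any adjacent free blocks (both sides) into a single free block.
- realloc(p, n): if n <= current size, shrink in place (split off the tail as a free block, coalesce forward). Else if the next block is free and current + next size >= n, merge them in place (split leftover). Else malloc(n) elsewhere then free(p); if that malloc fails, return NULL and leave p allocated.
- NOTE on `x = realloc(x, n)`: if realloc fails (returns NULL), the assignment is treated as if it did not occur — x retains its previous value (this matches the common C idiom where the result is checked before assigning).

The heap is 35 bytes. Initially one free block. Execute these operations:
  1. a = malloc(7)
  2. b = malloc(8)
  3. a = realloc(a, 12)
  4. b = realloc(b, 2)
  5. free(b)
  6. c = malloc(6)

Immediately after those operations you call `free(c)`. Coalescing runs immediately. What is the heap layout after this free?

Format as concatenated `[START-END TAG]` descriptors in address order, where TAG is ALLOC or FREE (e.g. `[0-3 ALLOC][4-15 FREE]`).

Op 1: a = malloc(7) -> a = 0; heap: [0-6 ALLOC][7-34 FREE]
Op 2: b = malloc(8) -> b = 7; heap: [0-6 ALLOC][7-14 ALLOC][15-34 FREE]
Op 3: a = realloc(a, 12) -> a = 15; heap: [0-6 FREE][7-14 ALLOC][15-26 ALLOC][27-34 FREE]
Op 4: b = realloc(b, 2) -> b = 7; heap: [0-6 FREE][7-8 ALLOC][9-14 FREE][15-26 ALLOC][27-34 FREE]
Op 5: free(b) -> (freed b); heap: [0-14 FREE][15-26 ALLOC][27-34 FREE]
Op 6: c = malloc(6) -> c = 0; heap: [0-5 ALLOC][6-14 FREE][15-26 ALLOC][27-34 FREE]
free(c): c = 0 -> block [0-5 ALLOC]; mark free, coalesce with adjacent free neighbors -> [0-14 FREE][15-26 ALLOC][27-34 FREE]

Answer: [0-14 FREE][15-26 ALLOC][27-34 FREE]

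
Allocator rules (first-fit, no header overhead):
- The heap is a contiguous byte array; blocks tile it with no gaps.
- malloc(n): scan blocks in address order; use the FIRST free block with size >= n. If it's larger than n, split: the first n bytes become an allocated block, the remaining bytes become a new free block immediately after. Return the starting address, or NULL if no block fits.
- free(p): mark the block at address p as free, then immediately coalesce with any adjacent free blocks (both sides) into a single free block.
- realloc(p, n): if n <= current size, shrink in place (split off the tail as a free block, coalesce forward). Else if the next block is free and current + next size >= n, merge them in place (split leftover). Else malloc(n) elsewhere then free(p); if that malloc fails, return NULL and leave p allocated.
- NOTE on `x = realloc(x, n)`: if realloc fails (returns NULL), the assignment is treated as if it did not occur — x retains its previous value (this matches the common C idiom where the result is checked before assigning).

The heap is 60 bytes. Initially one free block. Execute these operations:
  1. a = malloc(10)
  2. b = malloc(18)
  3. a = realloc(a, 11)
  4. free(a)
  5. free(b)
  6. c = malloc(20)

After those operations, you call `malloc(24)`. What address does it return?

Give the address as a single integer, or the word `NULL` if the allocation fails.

Op 1: a = malloc(10) -> a = 0; heap: [0-9 ALLOC][10-59 FREE]
Op 2: b = malloc(18) -> b = 10; heap: [0-9 ALLOC][10-27 ALLOC][28-59 FREE]
Op 3: a = realloc(a, 11) -> a = 28; heap: [0-9 FREE][10-27 ALLOC][28-38 ALLOC][39-59 FREE]
Op 4: free(a) -> (freed a); heap: [0-9 FREE][10-27 ALLOC][28-59 FREE]
Op 5: free(b) -> (freed b); heap: [0-59 FREE]
Op 6: c = malloc(20) -> c = 0; heap: [0-19 ALLOC][20-59 FREE]
malloc(24): first-fit scan over [0-19 ALLOC][20-59 FREE] -> 20

Answer: 20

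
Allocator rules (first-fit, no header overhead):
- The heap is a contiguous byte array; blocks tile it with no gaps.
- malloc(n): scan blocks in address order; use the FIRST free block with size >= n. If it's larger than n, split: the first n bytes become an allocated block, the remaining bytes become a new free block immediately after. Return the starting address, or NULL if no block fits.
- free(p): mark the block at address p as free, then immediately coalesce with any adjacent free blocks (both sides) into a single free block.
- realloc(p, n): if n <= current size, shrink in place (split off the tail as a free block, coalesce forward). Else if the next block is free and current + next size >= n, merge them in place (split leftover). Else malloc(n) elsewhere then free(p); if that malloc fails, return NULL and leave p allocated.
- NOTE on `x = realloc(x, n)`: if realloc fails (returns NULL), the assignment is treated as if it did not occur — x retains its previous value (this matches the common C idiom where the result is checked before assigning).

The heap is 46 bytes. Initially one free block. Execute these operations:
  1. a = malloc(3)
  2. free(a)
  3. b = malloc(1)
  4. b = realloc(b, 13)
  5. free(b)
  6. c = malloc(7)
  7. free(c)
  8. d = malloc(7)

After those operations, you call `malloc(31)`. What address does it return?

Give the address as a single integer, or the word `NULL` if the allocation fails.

Answer: 7

Derivation:
Op 1: a = malloc(3) -> a = 0; heap: [0-2 ALLOC][3-45 FREE]
Op 2: free(a) -> (freed a); heap: [0-45 FREE]
Op 3: b = malloc(1) -> b = 0; heap: [0-0 ALLOC][1-45 FREE]
Op 4: b = realloc(b, 13) -> b = 0; heap: [0-12 ALLOC][13-45 FREE]
Op 5: free(b) -> (freed b); heap: [0-45 FREE]
Op 6: c = malloc(7) -> c = 0; heap: [0-6 ALLOC][7-45 FREE]
Op 7: free(c) -> (freed c); heap: [0-45 FREE]
Op 8: d = malloc(7) -> d = 0; heap: [0-6 ALLOC][7-45 FREE]
malloc(31): first-fit scan over [0-6 ALLOC][7-45 FREE] -> 7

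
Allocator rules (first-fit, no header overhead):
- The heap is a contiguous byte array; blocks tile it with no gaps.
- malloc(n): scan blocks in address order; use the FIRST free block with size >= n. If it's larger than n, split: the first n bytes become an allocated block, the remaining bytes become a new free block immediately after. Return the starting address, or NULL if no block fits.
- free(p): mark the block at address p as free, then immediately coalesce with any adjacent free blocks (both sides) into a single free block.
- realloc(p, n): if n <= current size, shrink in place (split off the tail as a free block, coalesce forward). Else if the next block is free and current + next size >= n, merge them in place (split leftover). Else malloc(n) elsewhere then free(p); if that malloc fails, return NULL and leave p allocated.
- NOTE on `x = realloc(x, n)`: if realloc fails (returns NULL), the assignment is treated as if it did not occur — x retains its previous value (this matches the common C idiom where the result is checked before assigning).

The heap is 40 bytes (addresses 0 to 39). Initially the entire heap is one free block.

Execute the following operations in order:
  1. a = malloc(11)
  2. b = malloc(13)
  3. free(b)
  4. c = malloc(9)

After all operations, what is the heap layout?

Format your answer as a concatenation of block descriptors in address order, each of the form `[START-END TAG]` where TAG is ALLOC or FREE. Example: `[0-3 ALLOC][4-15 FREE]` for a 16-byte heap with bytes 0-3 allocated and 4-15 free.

Op 1: a = malloc(11) -> a = 0; heap: [0-10 ALLOC][11-39 FREE]
Op 2: b = malloc(13) -> b = 11; heap: [0-10 ALLOC][11-23 ALLOC][24-39 FREE]
Op 3: free(b) -> (freed b); heap: [0-10 ALLOC][11-39 FREE]
Op 4: c = malloc(9) -> c = 11; heap: [0-10 ALLOC][11-19 ALLOC][20-39 FREE]

Answer: [0-10 ALLOC][11-19 ALLOC][20-39 FREE]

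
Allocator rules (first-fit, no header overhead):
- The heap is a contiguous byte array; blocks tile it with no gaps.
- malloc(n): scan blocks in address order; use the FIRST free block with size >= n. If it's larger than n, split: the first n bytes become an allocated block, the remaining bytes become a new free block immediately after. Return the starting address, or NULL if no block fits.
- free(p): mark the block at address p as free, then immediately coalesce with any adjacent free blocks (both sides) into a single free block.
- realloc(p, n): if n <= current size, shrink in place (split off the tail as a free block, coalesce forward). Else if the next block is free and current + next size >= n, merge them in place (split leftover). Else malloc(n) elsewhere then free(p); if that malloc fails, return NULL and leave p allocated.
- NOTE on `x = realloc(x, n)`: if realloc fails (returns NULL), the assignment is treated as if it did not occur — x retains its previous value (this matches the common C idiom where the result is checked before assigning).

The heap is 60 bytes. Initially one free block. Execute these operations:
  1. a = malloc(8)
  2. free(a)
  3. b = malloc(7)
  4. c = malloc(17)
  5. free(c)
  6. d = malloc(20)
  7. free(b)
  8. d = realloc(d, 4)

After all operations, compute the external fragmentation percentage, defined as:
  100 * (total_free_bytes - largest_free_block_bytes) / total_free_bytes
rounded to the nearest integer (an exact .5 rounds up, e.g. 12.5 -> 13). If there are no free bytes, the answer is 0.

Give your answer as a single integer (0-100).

Op 1: a = malloc(8) -> a = 0; heap: [0-7 ALLOC][8-59 FREE]
Op 2: free(a) -> (freed a); heap: [0-59 FREE]
Op 3: b = malloc(7) -> b = 0; heap: [0-6 ALLOC][7-59 FREE]
Op 4: c = malloc(17) -> c = 7; heap: [0-6 ALLOC][7-23 ALLOC][24-59 FREE]
Op 5: free(c) -> (freed c); heap: [0-6 ALLOC][7-59 FREE]
Op 6: d = malloc(20) -> d = 7; heap: [0-6 ALLOC][7-26 ALLOC][27-59 FREE]
Op 7: free(b) -> (freed b); heap: [0-6 FREE][7-26 ALLOC][27-59 FREE]
Op 8: d = realloc(d, 4) -> d = 7; heap: [0-6 FREE][7-10 ALLOC][11-59 FREE]
Free blocks: [7 49] total_free=56 largest=49 -> 100*(56-49)/56 = 700/56 = 12.5 -> rounds to 13

Answer: 13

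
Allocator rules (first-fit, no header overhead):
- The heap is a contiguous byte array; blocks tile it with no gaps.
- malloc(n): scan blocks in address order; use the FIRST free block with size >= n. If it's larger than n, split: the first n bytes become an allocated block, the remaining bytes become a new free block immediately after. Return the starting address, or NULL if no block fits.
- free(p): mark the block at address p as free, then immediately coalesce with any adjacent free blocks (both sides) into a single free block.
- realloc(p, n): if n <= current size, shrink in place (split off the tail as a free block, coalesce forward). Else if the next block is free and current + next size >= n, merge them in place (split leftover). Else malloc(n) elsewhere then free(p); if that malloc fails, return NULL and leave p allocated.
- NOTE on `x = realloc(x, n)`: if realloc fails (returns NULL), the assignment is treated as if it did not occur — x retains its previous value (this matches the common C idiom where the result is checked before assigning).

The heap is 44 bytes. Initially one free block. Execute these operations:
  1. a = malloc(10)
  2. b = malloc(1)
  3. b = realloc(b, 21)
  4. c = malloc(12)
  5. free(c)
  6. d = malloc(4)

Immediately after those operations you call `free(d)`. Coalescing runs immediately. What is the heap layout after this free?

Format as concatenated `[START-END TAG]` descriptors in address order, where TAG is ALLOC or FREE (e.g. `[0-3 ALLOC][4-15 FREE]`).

Answer: [0-9 ALLOC][10-30 ALLOC][31-43 FREE]

Derivation:
Op 1: a = malloc(10) -> a = 0; heap: [0-9 ALLOC][10-43 FREE]
Op 2: b = malloc(1) -> b = 10; heap: [0-9 ALLOC][10-10 ALLOC][11-43 FREE]
Op 3: b = realloc(b, 21) -> b = 10; heap: [0-9 ALLOC][10-30 ALLOC][31-43 FREE]
Op 4: c = malloc(12) -> c = 31; heap: [0-9 ALLOC][10-30 ALLOC][31-42 ALLOC][43-43 FREE]
Op 5: free(c) -> (freed c); heap: [0-9 ALLOC][10-30 ALLOC][31-43 FREE]
Op 6: d = malloc(4) -> d = 31; heap: [0-9 ALLOC][10-30 ALLOC][31-34 ALLOC][35-43 FREE]
free(d): d = 31 -> block [31-34 ALLOC]; mark free, coalesce with adjacent free neighbors -> [0-9 ALLOC][10-30 ALLOC][31-43 FREE]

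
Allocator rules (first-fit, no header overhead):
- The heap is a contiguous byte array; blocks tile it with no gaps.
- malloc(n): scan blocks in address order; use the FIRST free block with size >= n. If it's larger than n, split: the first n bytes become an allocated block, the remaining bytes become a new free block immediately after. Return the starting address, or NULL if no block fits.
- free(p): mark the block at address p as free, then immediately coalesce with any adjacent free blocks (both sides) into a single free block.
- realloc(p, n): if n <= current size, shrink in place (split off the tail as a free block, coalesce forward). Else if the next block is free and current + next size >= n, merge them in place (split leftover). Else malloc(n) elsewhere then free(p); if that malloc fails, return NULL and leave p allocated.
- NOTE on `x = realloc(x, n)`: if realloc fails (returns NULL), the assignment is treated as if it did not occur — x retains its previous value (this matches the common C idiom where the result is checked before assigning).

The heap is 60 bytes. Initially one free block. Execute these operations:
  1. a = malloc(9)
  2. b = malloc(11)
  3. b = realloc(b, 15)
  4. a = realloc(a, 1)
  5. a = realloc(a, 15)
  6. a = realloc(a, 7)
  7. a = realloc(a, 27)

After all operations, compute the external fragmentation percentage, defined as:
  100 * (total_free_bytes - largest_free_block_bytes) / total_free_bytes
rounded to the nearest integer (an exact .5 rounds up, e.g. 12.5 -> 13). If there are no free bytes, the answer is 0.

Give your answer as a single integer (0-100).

Answer: 50

Derivation:
Op 1: a = malloc(9) -> a = 0; heap: [0-8 ALLOC][9-59 FREE]
Op 2: b = malloc(11) -> b = 9; heap: [0-8 ALLOC][9-19 ALLOC][20-59 FREE]
Op 3: b = realloc(b, 15) -> b = 9; heap: [0-8 ALLOC][9-23 ALLOC][24-59 FREE]
Op 4: a = realloc(a, 1) -> a = 0; heap: [0-0 ALLOC][1-8 FREE][9-23 ALLOC][24-59 FREE]
Op 5: a = realloc(a, 15) -> a = 24; heap: [0-8 FREE][9-23 ALLOC][24-38 ALLOC][39-59 FREE]
Op 6: a = realloc(a, 7) -> a = 24; heap: [0-8 FREE][9-23 ALLOC][24-30 ALLOC][31-59 FREE]
Op 7: a = realloc(a, 27) -> a = 24; heap: [0-8 FREE][9-23 ALLOC][24-50 ALLOC][51-59 FREE]
Free blocks: [9 9] total_free=18 largest=9 -> 100*(18-9)/18 = 900/18 = 50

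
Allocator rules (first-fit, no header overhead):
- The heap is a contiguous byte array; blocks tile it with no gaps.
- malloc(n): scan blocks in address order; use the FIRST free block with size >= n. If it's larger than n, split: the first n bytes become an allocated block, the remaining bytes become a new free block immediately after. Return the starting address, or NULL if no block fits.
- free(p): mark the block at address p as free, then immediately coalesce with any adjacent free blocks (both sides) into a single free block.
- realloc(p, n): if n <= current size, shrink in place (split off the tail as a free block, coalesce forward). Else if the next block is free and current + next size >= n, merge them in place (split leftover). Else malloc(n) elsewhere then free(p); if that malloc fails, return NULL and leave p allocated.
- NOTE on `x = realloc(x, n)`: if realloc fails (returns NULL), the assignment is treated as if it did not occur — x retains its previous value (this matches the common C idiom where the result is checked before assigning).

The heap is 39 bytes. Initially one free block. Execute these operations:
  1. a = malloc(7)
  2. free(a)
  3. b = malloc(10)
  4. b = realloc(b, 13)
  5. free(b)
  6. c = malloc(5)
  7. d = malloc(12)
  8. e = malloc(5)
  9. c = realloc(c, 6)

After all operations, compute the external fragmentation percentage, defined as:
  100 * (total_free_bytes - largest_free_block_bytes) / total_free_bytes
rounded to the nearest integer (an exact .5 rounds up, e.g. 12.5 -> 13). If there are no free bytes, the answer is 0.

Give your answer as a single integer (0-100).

Answer: 31

Derivation:
Op 1: a = malloc(7) -> a = 0; heap: [0-6 ALLOC][7-38 FREE]
Op 2: free(a) -> (freed a); heap: [0-38 FREE]
Op 3: b = malloc(10) -> b = 0; heap: [0-9 ALLOC][10-38 FREE]
Op 4: b = realloc(b, 13) -> b = 0; heap: [0-12 ALLOC][13-38 FREE]
Op 5: free(b) -> (freed b); heap: [0-38 FREE]
Op 6: c = malloc(5) -> c = 0; heap: [0-4 ALLOC][5-38 FREE]
Op 7: d = malloc(12) -> d = 5; heap: [0-4 ALLOC][5-16 ALLOC][17-38 FREE]
Op 8: e = malloc(5) -> e = 17; heap: [0-4 ALLOC][5-16 ALLOC][17-21 ALLOC][22-38 FREE]
Op 9: c = realloc(c, 6) -> c = 22; heap: [0-4 FREE][5-16 ALLOC][17-21 ALLOC][22-27 ALLOC][28-38 FREE]
Free blocks: [5 11] total_free=16 largest=11 -> 100*(16-11)/16 = 500/16 = 31.25 -> rounds to 31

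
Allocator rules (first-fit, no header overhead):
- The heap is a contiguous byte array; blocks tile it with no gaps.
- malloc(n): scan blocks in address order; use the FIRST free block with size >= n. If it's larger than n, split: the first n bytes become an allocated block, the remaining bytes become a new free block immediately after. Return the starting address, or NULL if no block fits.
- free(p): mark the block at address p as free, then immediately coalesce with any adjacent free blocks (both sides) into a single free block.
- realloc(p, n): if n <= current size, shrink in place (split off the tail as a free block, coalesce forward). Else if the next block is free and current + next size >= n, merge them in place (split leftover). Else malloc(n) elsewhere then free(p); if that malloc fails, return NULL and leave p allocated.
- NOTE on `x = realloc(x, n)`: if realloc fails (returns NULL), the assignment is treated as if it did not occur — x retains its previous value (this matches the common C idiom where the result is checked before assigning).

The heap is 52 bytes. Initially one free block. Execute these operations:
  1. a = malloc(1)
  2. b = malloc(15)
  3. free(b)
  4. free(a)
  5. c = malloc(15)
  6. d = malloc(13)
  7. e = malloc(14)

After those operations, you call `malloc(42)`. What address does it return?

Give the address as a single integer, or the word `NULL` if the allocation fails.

Answer: NULL

Derivation:
Op 1: a = malloc(1) -> a = 0; heap: [0-0 ALLOC][1-51 FREE]
Op 2: b = malloc(15) -> b = 1; heap: [0-0 ALLOC][1-15 ALLOC][16-51 FREE]
Op 3: free(b) -> (freed b); heap: [0-0 ALLOC][1-51 FREE]
Op 4: free(a) -> (freed a); heap: [0-51 FREE]
Op 5: c = malloc(15) -> c = 0; heap: [0-14 ALLOC][15-51 FREE]
Op 6: d = malloc(13) -> d = 15; heap: [0-14 ALLOC][15-27 ALLOC][28-51 FREE]
Op 7: e = malloc(14) -> e = 28; heap: [0-14 ALLOC][15-27 ALLOC][28-41 ALLOC][42-51 FREE]
malloc(42): first-fit scan over [0-14 ALLOC][15-27 ALLOC][28-41 ALLOC][42-51 FREE] -> NULL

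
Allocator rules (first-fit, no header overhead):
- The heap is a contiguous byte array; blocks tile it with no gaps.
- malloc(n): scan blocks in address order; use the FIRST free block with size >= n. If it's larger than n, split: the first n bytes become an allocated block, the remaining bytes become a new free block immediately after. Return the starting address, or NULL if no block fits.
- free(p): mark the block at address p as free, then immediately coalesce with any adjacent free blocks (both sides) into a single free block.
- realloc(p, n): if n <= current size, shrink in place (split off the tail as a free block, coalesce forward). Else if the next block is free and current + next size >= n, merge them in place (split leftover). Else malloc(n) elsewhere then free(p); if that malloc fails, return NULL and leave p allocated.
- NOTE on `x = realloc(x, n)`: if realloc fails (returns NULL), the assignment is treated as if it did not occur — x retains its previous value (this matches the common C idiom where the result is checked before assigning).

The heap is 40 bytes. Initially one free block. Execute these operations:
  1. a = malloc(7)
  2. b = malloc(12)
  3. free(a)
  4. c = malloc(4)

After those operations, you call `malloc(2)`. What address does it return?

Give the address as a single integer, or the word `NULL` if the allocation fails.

Answer: 4

Derivation:
Op 1: a = malloc(7) -> a = 0; heap: [0-6 ALLOC][7-39 FREE]
Op 2: b = malloc(12) -> b = 7; heap: [0-6 ALLOC][7-18 ALLOC][19-39 FREE]
Op 3: free(a) -> (freed a); heap: [0-6 FREE][7-18 ALLOC][19-39 FREE]
Op 4: c = malloc(4) -> c = 0; heap: [0-3 ALLOC][4-6 FREE][7-18 ALLOC][19-39 FREE]
malloc(2): first-fit scan over [0-3 ALLOC][4-6 FREE][7-18 ALLOC][19-39 FREE] -> 4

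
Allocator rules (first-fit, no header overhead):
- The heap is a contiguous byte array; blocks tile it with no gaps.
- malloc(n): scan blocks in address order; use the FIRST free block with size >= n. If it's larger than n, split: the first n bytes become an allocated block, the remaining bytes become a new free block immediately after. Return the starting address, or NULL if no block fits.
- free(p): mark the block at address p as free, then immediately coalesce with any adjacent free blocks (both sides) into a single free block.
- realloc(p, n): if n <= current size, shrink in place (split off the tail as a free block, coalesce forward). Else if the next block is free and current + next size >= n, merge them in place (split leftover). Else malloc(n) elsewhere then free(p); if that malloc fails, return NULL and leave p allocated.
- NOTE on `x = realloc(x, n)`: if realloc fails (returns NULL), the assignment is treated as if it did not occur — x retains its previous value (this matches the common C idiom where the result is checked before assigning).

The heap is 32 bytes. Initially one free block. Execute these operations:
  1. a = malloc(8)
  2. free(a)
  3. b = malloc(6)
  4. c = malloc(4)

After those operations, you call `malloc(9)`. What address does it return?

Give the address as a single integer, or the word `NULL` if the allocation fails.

Answer: 10

Derivation:
Op 1: a = malloc(8) -> a = 0; heap: [0-7 ALLOC][8-31 FREE]
Op 2: free(a) -> (freed a); heap: [0-31 FREE]
Op 3: b = malloc(6) -> b = 0; heap: [0-5 ALLOC][6-31 FREE]
Op 4: c = malloc(4) -> c = 6; heap: [0-5 ALLOC][6-9 ALLOC][10-31 FREE]
malloc(9): first-fit scan over [0-5 ALLOC][6-9 ALLOC][10-31 FREE] -> 10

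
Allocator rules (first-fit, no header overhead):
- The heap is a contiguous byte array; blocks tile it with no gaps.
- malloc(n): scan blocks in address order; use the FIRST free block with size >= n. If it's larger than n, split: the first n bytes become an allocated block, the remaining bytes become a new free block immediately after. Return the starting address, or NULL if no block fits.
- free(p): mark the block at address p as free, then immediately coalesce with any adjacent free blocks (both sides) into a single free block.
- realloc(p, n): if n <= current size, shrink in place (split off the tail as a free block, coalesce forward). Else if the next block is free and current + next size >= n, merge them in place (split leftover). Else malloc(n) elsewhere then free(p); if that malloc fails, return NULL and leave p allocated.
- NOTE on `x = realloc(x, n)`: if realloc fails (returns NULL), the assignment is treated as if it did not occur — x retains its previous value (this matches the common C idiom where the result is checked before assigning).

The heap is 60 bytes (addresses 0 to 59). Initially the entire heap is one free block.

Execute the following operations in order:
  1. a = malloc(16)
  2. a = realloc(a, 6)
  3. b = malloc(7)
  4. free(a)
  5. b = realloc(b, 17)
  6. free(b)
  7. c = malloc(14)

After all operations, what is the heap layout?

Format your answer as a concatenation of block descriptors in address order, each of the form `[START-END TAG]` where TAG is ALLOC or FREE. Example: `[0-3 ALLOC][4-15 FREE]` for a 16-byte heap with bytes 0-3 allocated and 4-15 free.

Op 1: a = malloc(16) -> a = 0; heap: [0-15 ALLOC][16-59 FREE]
Op 2: a = realloc(a, 6) -> a = 0; heap: [0-5 ALLOC][6-59 FREE]
Op 3: b = malloc(7) -> b = 6; heap: [0-5 ALLOC][6-12 ALLOC][13-59 FREE]
Op 4: free(a) -> (freed a); heap: [0-5 FREE][6-12 ALLOC][13-59 FREE]
Op 5: b = realloc(b, 17) -> b = 6; heap: [0-5 FREE][6-22 ALLOC][23-59 FREE]
Op 6: free(b) -> (freed b); heap: [0-59 FREE]
Op 7: c = malloc(14) -> c = 0; heap: [0-13 ALLOC][14-59 FREE]

Answer: [0-13 ALLOC][14-59 FREE]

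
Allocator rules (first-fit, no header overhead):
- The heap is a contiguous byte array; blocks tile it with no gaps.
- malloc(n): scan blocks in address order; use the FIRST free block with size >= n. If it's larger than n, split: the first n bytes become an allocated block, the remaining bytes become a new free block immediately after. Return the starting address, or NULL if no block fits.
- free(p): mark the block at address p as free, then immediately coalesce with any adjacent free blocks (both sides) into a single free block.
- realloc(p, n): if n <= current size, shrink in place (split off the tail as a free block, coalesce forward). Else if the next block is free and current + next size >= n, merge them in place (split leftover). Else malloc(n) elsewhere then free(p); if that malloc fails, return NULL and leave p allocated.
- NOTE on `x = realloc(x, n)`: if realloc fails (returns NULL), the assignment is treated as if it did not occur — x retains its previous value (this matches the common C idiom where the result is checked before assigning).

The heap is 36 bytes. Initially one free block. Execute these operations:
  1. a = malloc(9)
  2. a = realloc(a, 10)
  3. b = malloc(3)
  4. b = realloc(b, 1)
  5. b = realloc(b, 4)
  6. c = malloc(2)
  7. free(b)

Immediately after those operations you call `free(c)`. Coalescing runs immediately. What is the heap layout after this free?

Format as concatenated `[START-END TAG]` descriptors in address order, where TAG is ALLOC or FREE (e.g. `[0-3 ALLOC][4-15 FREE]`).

Answer: [0-9 ALLOC][10-35 FREE]

Derivation:
Op 1: a = malloc(9) -> a = 0; heap: [0-8 ALLOC][9-35 FREE]
Op 2: a = realloc(a, 10) -> a = 0; heap: [0-9 ALLOC][10-35 FREE]
Op 3: b = malloc(3) -> b = 10; heap: [0-9 ALLOC][10-12 ALLOC][13-35 FREE]
Op 4: b = realloc(b, 1) -> b = 10; heap: [0-9 ALLOC][10-10 ALLOC][11-35 FREE]
Op 5: b = realloc(b, 4) -> b = 10; heap: [0-9 ALLOC][10-13 ALLOC][14-35 FREE]
Op 6: c = malloc(2) -> c = 14; heap: [0-9 ALLOC][10-13 ALLOC][14-15 ALLOC][16-35 FREE]
Op 7: free(b) -> (freed b); heap: [0-9 ALLOC][10-13 FREE][14-15 ALLOC][16-35 FREE]
free(c): c = 14 -> block [14-15 ALLOC]; mark free, coalesce with adjacent free neighbors -> [0-9 ALLOC][10-35 FREE]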